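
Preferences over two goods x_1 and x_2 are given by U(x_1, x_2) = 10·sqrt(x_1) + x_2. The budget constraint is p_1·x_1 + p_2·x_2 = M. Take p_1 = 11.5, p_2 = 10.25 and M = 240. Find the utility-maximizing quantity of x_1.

x_1* = 19.8606

Utility is quasi-linear in x_2; the FOC for x_1 is 5/√x_1 = p_1/p_2.
Solve: √x_1 = 5·p_2/p_1, so x_1*(p_1,p_2) = (5·p_2/p_1)², and x_2* = (M − p_1·x_1*)/p_2.
Plugging in: x_1* = (5·10.25/11.5)² = 19.8606.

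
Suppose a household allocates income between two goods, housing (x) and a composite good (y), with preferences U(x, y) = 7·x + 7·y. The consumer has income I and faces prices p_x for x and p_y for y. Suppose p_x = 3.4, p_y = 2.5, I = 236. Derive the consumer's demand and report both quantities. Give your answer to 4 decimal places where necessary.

Perfect substitutes: compare marginal utility per dollar. 7/p_x vs 7/p_y → 2.0588 vs 2.8.
y gives more utility per dollar, so spend all income on y: y* = I/p_y, x* = 0.
Numerically: x* = 0, y* = 94.4.

x* = 0, y* = 94.4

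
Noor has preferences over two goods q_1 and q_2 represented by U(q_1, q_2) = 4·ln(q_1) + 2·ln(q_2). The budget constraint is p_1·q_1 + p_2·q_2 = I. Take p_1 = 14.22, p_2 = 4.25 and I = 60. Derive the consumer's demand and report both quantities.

q_1* = 2.8129, q_2* = 4.7059

Tangency: MRS = 2·q_2/q_1 = p_1/p_2.
So 4·p_2·q_2 = 2·p_1·q_1; combined with the budget, a share 2/3 of income goes to q_1.
Demand: q_1*(p_1,p_2,I) = 2/3·I/p_1 and q_2* = 1/3·I/p_2.
At p_1=14.22, p_2=4.25, I=60: q_1* = 2/3·60/14.22 = 2.8129, q_2* = 4.7059.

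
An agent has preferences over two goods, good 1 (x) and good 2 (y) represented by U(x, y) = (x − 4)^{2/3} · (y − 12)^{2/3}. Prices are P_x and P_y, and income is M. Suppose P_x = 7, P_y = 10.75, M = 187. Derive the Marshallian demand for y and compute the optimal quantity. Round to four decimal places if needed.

y* = 13.3953

MRS = (y−12)/(x−4). Tangency with P_x/P_y gives y−12 = (P_x/P_y)·(x−4).
After buying the subsistence bundle (4, 12), a share 0.5 of the remaining income goes to x: x* = 4 + 0.5·(M − 4P_x − 12P_y)/P_x.
Discretionary income = 187 − 4·7 − 12·10.75 = 30; y* = 12 + 0.5·30/10.75 = 13.3953.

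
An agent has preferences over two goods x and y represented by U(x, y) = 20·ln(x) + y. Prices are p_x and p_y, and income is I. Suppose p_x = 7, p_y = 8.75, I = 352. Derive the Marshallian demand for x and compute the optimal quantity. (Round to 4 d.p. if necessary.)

MU_x = 20/x, MU_y = 1. Tangency: 20/x = p_x/p_y.
So x*(p_x,p_y) = 20·p_y/p_x, independent of income; and y* = (I − 20·p_y)/p_y.
At the given prices: x* = 20·8.75/7 = 25.

x* = 25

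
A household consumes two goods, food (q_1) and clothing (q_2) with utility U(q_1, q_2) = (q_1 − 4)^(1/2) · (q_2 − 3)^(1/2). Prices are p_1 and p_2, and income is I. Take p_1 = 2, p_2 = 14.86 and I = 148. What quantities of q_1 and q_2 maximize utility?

Let q_1' = q_1−4, q_2' = q_2−3. MRS = q_2'/q_1' = p_1/p_2.
After buying the subsistence bundle (4, 3), a share 0.5 of the remaining income goes to q_1: q_1* = 4 + 0.5·(I − 4p_1 − 3p_2)/p_1.
Discretionary income = 148 − 4·2 − 3·14.86 = 95.42; q_1* = 4 + 0.5·95.42/2 = 27.855; q_2* = 3 + 0.5·95.42/14.86 = 6.2106.

q_1* = 27.855, q_2* = 6.2106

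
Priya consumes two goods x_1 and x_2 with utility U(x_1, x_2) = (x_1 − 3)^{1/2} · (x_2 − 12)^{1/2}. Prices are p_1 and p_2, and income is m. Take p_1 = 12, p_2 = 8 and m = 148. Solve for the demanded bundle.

x_1* = 3.6667, x_2* = 13

This is Cobb-Douglas in (x_1−3, x_2−12): tangency gives 0.5·p_2·(x_2−12) = 0.5·p_1·(x_1−3).
After buying the subsistence bundle (3, 12), a share 0.5 of the remaining income goes to x_1: x_1* = 3 + 0.5·(m − 3p_1 − 12p_2)/p_1.
Discretionary income = 148 − 3·12 − 12·8 = 16; x_1* = 3 + 0.5·16/12 = 3.6667; x_2* = 12 + 0.5·16/8 = 13.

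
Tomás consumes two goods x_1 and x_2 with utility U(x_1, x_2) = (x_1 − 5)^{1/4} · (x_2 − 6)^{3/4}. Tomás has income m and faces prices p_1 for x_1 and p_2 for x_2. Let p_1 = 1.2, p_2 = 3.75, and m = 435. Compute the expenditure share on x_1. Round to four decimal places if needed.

After buying the subsistence bundle (5, 6), a share 0.25 of the remaining income goes to x_1: x_1* = 5 + 0.25·(m − 5p_1 − 6p_2)/p_1.
Discretionary income = 435 − 5·1.2 − 6·3.75 = 406.5; x_1* = 5 + 0.25·406.5/1.2 = 89.6875; x_2* = 6 + 0.75·406.5/3.75 = 87.3.
Expenditure on x_1: 1.2·89.6875 = 107.625; share = 0.2474.

share on x_1 = 0.2474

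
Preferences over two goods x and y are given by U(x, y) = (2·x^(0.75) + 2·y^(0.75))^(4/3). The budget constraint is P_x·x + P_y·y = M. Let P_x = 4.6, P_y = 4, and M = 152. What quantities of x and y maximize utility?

x* = 13.1079, y* = 22.9259

From the CES first-order condition, (y/x)^(0.25) = P_x/P_y.
Hence y/x = (P_x/P_y)^(1/(0.25)), i.e. raised to the 4 power.
Substitute y = (y/x)·x into the budget: x* = M/(P_x + P_y·(y/x)).
Numerically y/x = 1.749006, so x* = 152/(4.6 + 4·1.749006) = 13.1079 and y* = 1.749006·13.1079 = 22.9259.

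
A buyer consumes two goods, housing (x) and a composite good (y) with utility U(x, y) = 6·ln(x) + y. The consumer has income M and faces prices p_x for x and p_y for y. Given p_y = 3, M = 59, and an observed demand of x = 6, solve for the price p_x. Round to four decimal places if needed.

MU_x = 6/x, MU_y = 1. Tangency: 6/x = p_x/p_y.
So x*(p_x,p_y) = 6·p_y/p_x, independent of income; and y* = (M − 6·p_y)/p_y.
Set x* = 6 in the demand function and solve for p_x: p_x = 3.

p_x = 3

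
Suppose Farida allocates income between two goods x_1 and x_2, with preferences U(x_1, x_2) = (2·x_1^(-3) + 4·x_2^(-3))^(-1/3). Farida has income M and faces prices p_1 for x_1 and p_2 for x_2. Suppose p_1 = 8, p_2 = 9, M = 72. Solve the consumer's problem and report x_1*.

x_1* = 3.9147

From the CES first-order condition, (1/2)·(x_2/x_1)^(4) = p_1/p_2.
Solve for the ratio: x_2/x_1 = [2·p_1/p_2]^(0.25).
With the ratio pinned down, the budget gives x_1* = M/(p_1 + p_2·(x_2/x_1)) and x_2* = (x_2/x_1)·x_1*.
Numerically x_2/x_1 = 1.154701, so x_1* = 72/(8 + 9·1.154701) = 3.9147.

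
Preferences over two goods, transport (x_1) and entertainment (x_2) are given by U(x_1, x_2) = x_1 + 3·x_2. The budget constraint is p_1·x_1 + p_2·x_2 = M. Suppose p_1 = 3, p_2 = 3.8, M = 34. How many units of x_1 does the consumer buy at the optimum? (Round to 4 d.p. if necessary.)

x_1* = 0

x_2 gives more utility per dollar, so spend all income on x_2: x_2* = M/p_2, x_1* = 0.
Numerically: x_1* = 0, x_2* = 8.9474.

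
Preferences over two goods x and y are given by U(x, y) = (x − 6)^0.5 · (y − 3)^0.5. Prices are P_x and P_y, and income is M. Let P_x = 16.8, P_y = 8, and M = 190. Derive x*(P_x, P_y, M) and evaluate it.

Let x' = x−6, y' = y−3. MRS = y'/x' = P_x/P_y.
After buying the subsistence bundle (6, 3), a share 0.5 of the remaining income goes to x: x* = 6 + 0.5·(M − 6P_x − 3P_y)/P_x.
Discretionary income = 190 − 6·16.8 − 3·8 = 65.2; x* = 6 + 0.5·65.2/16.8 = 7.9405.

x* = 7.9405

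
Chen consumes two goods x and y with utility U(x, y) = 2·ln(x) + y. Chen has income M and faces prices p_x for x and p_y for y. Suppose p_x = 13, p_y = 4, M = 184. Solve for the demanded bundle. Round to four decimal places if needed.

x* = 0.6154, y* = 44

Set MRS = p_x/p_y: (2/x)/1 = p_x/p_y.
So x*(p_x,p_y) = 2·p_y/p_x, independent of income; and y* = (M − 2·p_y)/p_y.
At the given prices: x* = 2·4/13 = 0.6154, and y* = 44.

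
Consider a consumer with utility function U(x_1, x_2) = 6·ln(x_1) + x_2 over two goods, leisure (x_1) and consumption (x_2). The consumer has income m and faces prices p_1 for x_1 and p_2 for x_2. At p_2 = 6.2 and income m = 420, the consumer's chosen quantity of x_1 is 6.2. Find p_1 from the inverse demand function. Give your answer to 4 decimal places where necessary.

Set MRS = p_1/p_2: (6/x_1)/1 = p_1/p_2.
So x_1*(p_1,p_2) = 6·p_2/p_1, independent of income; and x_2* = (m − 6·p_2)/p_2.
Set x_1* = 6.2 in the demand function and solve for p_1: p_1 = 6.

p_1 = 6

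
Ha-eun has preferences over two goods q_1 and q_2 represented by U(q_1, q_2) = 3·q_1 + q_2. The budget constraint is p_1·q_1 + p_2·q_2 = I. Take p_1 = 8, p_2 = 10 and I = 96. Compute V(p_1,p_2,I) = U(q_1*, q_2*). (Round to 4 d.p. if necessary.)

Perfect substitutes: compare marginal utility per dollar. 3/p_1 vs 1/p_2 → 0.375 vs 0.1.
q_1 gives more utility per dollar, so spend all income on q_1: q_1* = I/p_1, q_2* = 0.
Numerically: q_1* = 12, q_2* = 0.
Utility at the optimum: U(12, 0) = 36.

V = 36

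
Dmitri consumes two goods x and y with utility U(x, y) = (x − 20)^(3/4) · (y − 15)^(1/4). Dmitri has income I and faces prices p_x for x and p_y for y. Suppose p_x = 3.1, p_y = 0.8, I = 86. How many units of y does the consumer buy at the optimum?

Let x' = x−20, y' = y−15. MRS = 3·y'/x' = p_x/p_y.
Substituting into the budget: x* = 20 + 0.75·(I − 20·p_x − 15·p_y)/p_x, and y* = 15 + 0.25·(…)/p_y.
Discretionary income = 86 − 20·3.1 − 15·0.8 = 12; y* = 15 + 0.25·12/0.8 = 18.75.

y* = 18.75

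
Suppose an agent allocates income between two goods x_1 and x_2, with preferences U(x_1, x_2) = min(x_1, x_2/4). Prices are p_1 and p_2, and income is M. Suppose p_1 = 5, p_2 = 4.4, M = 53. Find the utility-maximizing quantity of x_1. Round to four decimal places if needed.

x_1* = 2.3451

Leontief preferences: the optimum is at the kink where x_1/1 = x_2/4, i.e. x_2 = 4·x_1.
Budget: p_1·x_1 + p_2·4·x_1 = M, so (p_1 + 4·p_2)·x_1 = M.
Demand: x_1*(p_1,p_2,M) = M/(p_1 + 4·p_2), x_2* = 4·M/(p_1 + 4·p_2).
Here 5 + 4·4.4 = 22.6, giving x_1* = 2.3451.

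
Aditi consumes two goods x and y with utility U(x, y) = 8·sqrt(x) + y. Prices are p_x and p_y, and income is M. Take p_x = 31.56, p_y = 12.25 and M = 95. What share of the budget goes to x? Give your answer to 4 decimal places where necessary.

Set MRS = p_x/p_y: 4·x^(−1/2) = p_x/p_y.
Thus x* = (4·p_y/p_x)² — independent of M — with the rest of income spent on y.
Plugging in: x* = (4·12.25/31.56)² = 2.4106, y* = 1.5447.
Expenditure on x: 31.56·2.4106 = 76.0773; share = 0.8008.

share on x = 0.8008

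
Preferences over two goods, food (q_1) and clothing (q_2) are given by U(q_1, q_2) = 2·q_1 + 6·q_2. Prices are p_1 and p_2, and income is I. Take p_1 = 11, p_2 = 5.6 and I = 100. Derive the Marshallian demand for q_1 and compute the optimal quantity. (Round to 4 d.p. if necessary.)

q_1* = 0

Perfect substitutes: compare marginal utility per dollar. 2/p_1 vs 6/p_2 → 0.1818 vs 1.0714.
q_2 gives more utility per dollar, so spend all income on q_2: q_2* = I/p_2, q_1* = 0.
Numerically: q_1* = 0, q_2* = 17.8571.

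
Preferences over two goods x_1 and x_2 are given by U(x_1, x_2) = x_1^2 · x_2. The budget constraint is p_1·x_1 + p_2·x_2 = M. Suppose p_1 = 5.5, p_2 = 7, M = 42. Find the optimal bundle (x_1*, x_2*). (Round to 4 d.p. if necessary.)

x_1* = 5.0909, x_2* = 2

The MRS is 2·x_2/x_1. Set MRS = p_1/p_2.
Rearranging, p_2·x_2 = (1/2)·p_1·x_1. Substituting into the budget gives p_1·x_1·(1 + (1/2)) = M.
Demand: x_1*(p_1,p_2,M) = 2/3·M/p_1 and x_2* = 1/3·M/p_2.
At p_1=5.5, p_2=7, M=42: x_1* = 2/3·42/5.5 = 5.0909, x_2* = 2.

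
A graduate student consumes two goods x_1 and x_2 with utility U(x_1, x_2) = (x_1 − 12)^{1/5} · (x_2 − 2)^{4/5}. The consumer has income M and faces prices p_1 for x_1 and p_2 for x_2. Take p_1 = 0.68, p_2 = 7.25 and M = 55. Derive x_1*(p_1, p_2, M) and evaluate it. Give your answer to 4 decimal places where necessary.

x_1* = 21.5118

This is Cobb-Douglas in (x_1−12, x_2−2): tangency gives 0.2·p_2·(x_2−2) = 0.8·p_1·(x_1−12).
After buying the subsistence bundle (12, 2), a share 0.2 of the remaining income goes to x_1: x_1* = 12 + 0.2·(M − 12p_1 − 2p_2)/p_1.
Discretionary income = 55 − 12·0.68 − 2·7.25 = 32.34; x_1* = 12 + 0.2·32.34/0.68 = 21.5118.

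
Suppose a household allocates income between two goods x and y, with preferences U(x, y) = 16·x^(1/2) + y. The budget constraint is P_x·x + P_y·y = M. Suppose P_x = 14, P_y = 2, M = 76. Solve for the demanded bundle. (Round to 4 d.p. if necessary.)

Set MRS = P_x/P_y: 8·x^(−1/2) = P_x/P_y.
Thus x* = (8·P_y/P_x)² — independent of M — with the rest of income spent on y.
Plugging in: x* = (8·2/14)² = 1.3061, y* = 28.8571.

x* = 1.3061, y* = 28.8571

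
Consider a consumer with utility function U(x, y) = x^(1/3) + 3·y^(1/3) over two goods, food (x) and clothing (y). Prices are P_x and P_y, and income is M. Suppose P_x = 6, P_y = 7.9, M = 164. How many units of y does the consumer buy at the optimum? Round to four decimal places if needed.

y* = 17.0044

MU_x ∝ x^(-2/3), MU_y ∝ 3·y^(-2/3), so MRS = (1/3)·(y/x)^(2/3) = P_x/P_y.
Solve for the ratio: y/x = [3·P_x/P_y]^(1.5).
Substitute y = (y/x)·x into the budget: x* = M/(P_x + P_y·(y/x)).
Numerically y/x = 3.439285, so x* = 164/(6 + 7.9·3.439285) = 4.9442 and y* = 3.439285·4.9442 = 17.0044.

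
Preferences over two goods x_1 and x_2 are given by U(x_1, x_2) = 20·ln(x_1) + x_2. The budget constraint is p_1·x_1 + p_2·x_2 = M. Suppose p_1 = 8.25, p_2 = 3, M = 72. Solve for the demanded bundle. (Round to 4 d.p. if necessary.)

Set MRS = p_1/p_2: (20/x_1)/1 = p_1/p_2.
So x_1*(p_1,p_2) = 20·p_2/p_1, independent of income; and x_2* = (M − 20·p_2)/p_2.
At the given prices: x_1* = 20·3/8.25 = 7.2727, and x_2* = 4.

x_1* = 7.2727, x_2* = 4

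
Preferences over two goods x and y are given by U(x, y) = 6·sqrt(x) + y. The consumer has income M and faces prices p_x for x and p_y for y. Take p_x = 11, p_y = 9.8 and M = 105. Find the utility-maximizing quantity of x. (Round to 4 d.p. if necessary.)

MU_x = 3/√x, MU_y = 1. Tangency: 3/√x = p_x/p_y.
Solve: √x = 3·p_y/p_x, so x*(p_x,p_y) = (3·p_y/p_x)², and y* = (M − p_x·x*)/p_y.
Plugging in: x* = (3·9.8/11)² = 7.1435.

x* = 7.1435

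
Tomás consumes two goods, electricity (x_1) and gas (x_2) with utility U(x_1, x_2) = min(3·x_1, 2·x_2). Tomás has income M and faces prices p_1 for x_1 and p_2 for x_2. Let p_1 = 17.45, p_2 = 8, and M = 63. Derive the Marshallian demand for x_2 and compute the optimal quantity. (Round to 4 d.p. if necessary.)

x_2* = 3.2088

With perfect complements, no substitution: consume in ratio x_1:x_2 = 2:3.
Budget: p_1·x_1 + p_2·(3/2)·x_1 = M, so (2·p_1 + 3·p_2)·x_1 = 2·M.
Demand: x_1*(p_1,p_2,M) = 2·M/(2·p_1 + 3·p_2), x_2* = 3·M/(2·p_1 + 3·p_2).
Here 2·17.45 + 3·8 = 58.9, giving x_2* = 3.2088.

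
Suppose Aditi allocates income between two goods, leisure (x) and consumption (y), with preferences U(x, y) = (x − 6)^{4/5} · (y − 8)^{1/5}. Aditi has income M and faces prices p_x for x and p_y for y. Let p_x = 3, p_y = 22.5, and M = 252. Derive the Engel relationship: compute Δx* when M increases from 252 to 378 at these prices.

After buying the subsistence bundle (6, 8), a share 0.8 of the remaining income goes to x: x* = 6 + 0.8·(M − 6p_x − 8p_y)/p_x.
Discretionary income = 252 − 6·3 − 8·22.5 = 54; x* = 6 + 0.8·54/3 = 20.4.
At M' = 378: x* = 54. Change: 54 − 20.4 = 33.6.

Δx* = 33.6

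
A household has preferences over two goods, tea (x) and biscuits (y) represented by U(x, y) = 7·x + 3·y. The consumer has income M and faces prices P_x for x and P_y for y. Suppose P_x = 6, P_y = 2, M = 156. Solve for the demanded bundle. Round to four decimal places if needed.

Perfect substitutes: compare marginal utility per dollar. 7/P_x vs 3/P_y → 1.1667 vs 1.5.
y gives more utility per dollar, so spend all income on y: y* = M/P_y, x* = 0.
Numerically: x* = 0, y* = 78.

x* = 0, y* = 78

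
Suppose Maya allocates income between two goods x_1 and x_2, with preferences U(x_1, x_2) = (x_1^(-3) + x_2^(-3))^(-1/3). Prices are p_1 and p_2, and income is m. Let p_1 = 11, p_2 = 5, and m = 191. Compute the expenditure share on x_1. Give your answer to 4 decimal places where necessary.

From the CES first-order condition, (x_2/x_1)^(4) = p_1/p_2.
Hence x_2/x_1 = (p_1/p_2)^(1/(4)), i.e. raised to the 0.25 power.
Substitute x_2 = (x_2/x_1)·x_1 into the budget: x_1* = m/(p_1 + p_2·(x_2/x_1)).
Numerically x_2/x_1 = 1.217883, so x_1* = 191/(11 + 5·1.217883) = 11.1765 and x_2* = 1.217883·11.1765 = 13.6117.
Expenditure on x_1: 11·11.1765 = 122.9416; share = 0.6437.

share on x_1 = 0.6437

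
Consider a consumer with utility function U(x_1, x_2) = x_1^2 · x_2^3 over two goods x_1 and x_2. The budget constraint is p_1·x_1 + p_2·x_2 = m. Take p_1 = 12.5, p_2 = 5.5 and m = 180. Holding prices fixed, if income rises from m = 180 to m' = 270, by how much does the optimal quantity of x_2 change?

MU_x_1/MU_x_2 = (2·x_2)/(3·x_1); tangency sets this equal to p_1/p_2.
So 2·p_2·x_2 = 3·p_1·x_1; combined with the budget, a share 0.4 of income goes to x_1.
Demand: x_1*(p_1,p_2,m) = 0.4·m/p_1 and x_2* = 0.6·m/p_2.
At p_1=12.5, p_2=5.5, m=180: x_2* = 0.6·180/5.5 = 19.6364.
At m' = 270: x_2* = 29.4545. Change: 29.4545 − 19.6364 = 9.8182.

Δx_2* = 9.8182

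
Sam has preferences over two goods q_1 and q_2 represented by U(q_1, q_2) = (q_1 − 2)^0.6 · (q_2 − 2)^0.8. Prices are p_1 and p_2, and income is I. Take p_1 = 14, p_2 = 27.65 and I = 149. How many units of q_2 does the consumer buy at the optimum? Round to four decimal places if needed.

MRS = (3/4)·(q_2−2)/(q_1−2). Tangency with p_1/p_2 gives q_2−2 = (4/3)·(p_1/p_2)·(q_1−2).
After buying the subsistence bundle (2, 2), a share 3/7 of the remaining income goes to q_1: q_1* = 2 + 3/7·(I − 2p_1 − 2p_2)/p_1.
Discretionary income = 149 − 2·14 − 2·27.65 = 65.7; q_2* = 2 + 4/7·65.7/27.65 = 3.3578.

q_2* = 3.3578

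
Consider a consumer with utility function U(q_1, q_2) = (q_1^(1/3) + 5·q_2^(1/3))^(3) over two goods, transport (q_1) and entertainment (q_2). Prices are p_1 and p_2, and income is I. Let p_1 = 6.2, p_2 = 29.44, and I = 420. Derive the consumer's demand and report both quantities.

MU_q_1 ∝ q_1^(-2/3), MU_q_2 ∝ 5·q_2^(-2/3), so MRS = (1/5)·(q_2/q_1)^(2/3) = p_1/p_2.
Hence q_2/q_1 = (5·p_1/p_2)^(1/(2/3)), i.e. raised to the 1.5 power.
Substitute q_2 = (q_2/q_1)·q_1 into the budget: q_1* = I/(p_1 + p_2·(q_2/q_1)).
Numerically q_2/q_1 = 1.080528, so q_1* = 420/(6.2 + 29.44·1.080528) = 11.0495 and q_2* = 1.080528·11.0495 = 11.9393.

q_1* = 11.0495, q_2* = 11.9393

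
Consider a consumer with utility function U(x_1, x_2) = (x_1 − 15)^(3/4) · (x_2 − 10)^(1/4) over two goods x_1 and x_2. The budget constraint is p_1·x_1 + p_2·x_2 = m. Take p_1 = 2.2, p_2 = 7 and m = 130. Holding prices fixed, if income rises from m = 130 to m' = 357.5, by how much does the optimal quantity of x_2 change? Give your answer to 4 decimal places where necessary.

Δx_2* = 8.125

This is Cobb-Douglas in (x_1−15, x_2−10): tangency gives 0.75·p_2·(x_2−10) = 0.25·p_1·(x_1−15).
Substituting into the budget: x_1* = 15 + 0.75·(m − 15·p_1 − 10·p_2)/p_1, and x_2* = 10 + 0.25·(…)/p_2.
Discretionary income = 130 − 15·2.2 − 10·7 = 27; x_2* = 10 + 0.25·27/7 = 10.9643.
At m' = 357.5: x_2* = 19.0893. Change: 19.0893 − 10.9643 = 8.125.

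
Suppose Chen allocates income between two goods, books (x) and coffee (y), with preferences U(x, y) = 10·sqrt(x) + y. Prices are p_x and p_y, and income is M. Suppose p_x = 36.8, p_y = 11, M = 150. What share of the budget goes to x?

share on x = 0.548

Set MRS = p_x/p_y: 5·x^(−1/2) = p_x/p_y.
Solve: √x = 5·p_y/p_x, so x*(p_x,p_y) = (5·p_y/p_x)², and y* = (M − p_x·x*)/p_y.
Plugging in: x* = (5·11/36.8)² = 2.2337, y* = 6.1635.
Expenditure on x: 36.8·2.2337 = 82.2011; share = 0.548.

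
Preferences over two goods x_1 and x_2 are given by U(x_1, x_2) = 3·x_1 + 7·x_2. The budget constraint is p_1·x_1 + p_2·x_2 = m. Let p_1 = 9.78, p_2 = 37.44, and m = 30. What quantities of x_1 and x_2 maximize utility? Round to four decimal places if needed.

x_1* = 3.0675, x_2* = 0

Linear utility — the consumer picks whichever good has higher MU/price: 3/9.78 = 0.3067 vs 7/37.44 = 0.187.
x_1 gives more utility per dollar, so spend all income on x_1: x_1* = m/p_1, x_2* = 0.
Numerically: x_1* = 3.0675, x_2* = 0.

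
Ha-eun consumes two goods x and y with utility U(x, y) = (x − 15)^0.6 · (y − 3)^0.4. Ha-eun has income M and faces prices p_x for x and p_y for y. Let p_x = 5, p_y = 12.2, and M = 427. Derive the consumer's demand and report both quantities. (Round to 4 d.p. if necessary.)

Substituting into the budget: x* = 15 + 0.6·(M − 15·p_x − 3·p_y)/p_x, and y* = 3 + 0.4·(…)/p_y.
Discretionary income = 427 − 15·5 − 3·12.2 = 315.4; x* = 15 + 0.6·315.4/5 = 52.848; y* = 3 + 0.4·315.4/12.2 = 13.341.

x* = 52.848, y* = 13.341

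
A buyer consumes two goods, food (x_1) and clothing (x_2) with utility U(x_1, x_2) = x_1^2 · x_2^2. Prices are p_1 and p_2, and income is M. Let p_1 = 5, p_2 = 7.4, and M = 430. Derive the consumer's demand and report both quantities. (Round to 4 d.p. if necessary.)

x_1* = 43, x_2* = 29.0541

Demand: x_1*(p_1,p_2,M) = 0.5·M/p_1 and x_2* = 0.5·M/p_2.
At p_1=5, p_2=7.4, M=430: x_1* = 0.5·430/5 = 43, x_2* = 29.0541.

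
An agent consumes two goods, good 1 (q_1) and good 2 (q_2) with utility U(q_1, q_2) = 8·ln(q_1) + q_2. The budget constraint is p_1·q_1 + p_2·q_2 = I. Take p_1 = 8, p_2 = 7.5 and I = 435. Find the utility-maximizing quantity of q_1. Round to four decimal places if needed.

q_1* = 7.5

Set MRS = p_1/p_2: (8/q_1)/1 = p_1/p_2.
So q_1*(p_1,p_2) = 8·p_2/p_1, independent of income; and q_2* = (I − 8·p_2)/p_2.
At the given prices: q_1* = 8·7.5/8 = 7.5.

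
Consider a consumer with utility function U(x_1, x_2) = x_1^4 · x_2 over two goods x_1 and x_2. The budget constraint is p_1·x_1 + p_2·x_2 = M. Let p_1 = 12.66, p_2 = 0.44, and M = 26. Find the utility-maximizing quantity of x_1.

x_1* = 1.643

At p_1=12.66, p_2=0.44, M=26: x_1* = 0.8·26/12.66 = 1.643.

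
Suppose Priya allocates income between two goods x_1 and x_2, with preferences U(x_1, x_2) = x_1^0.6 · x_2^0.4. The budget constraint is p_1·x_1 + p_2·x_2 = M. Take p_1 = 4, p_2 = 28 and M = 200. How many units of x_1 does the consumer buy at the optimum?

x_1* = 30

The MRS is (3/2)·x_2/x_1. Set MRS = p_1/p_2.
Rearranging, p_2·x_2 = (2/3)·p_1·x_1. Substituting into the budget gives p_1·x_1·(1 + (2/3)) = M.
Demand: x_1*(p_1,p_2,M) = 0.6·M/p_1 and x_2* = 0.4·M/p_2.
At p_1=4, p_2=28, M=200: x_1* = 0.6·200/4 = 30.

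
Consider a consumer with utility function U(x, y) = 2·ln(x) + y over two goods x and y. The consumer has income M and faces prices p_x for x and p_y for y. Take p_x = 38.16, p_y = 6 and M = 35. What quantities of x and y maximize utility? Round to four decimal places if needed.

Set MRS = p_x/p_y: (2/x)/1 = p_x/p_y.
So x*(p_x,p_y) = 2·p_y/p_x, independent of income; and y* = (M − 2·p_y)/p_y.
At the given prices: x* = 2·6/38.16 = 0.3145, and y* = 3.8333.

x* = 0.3145, y* = 3.8333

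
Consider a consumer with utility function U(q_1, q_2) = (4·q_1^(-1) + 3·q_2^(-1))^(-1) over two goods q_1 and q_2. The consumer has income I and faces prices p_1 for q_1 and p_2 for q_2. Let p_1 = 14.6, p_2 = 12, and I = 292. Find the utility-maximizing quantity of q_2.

With the ratio pinned down, the budget gives q_1* = I/(p_1 + p_2·(q_2/q_1)) and q_2* = (q_2/q_1)·q_1*.
Numerically q_2/q_1 = 0.955249, so q_1* = 292/(14.6 + 12·0.955249) = 11.2036 and q_2* = 0.955249·11.2036 = 10.7023.

q_2* = 10.7023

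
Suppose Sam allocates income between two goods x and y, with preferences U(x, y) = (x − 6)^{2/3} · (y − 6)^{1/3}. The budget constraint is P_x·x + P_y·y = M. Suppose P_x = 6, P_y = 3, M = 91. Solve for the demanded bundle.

After buying the subsistence bundle (6, 6), a share 2/3 of the remaining income goes to x: x* = 6 + 2/3·(M − 6P_x − 6P_y)/P_x.
Discretionary income = 91 − 6·6 − 6·3 = 37; x* = 6 + 2/3·37/6 = 10.1111; y* = 6 + 1/3·37/3 = 10.1111.

x* = 10.1111, y* = 10.1111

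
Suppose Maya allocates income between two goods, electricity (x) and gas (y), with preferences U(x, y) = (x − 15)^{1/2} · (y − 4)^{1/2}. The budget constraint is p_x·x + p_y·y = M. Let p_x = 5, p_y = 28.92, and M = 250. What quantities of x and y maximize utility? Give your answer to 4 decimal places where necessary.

MRS = (y−4)/(x−15). Tangency with p_x/p_y gives y−4 = (p_x/p_y)·(x−15).
Substituting into the budget: x* = 15 + 0.5·(M − 15·p_x − 4·p_y)/p_x, and y* = 4 + 0.5·(…)/p_y.
Discretionary income = 250 − 15·5 − 4·28.92 = 59.32; x* = 15 + 0.5·59.32/5 = 20.932; y* = 4 + 0.5·59.32/28.92 = 5.0256.

x* = 20.932, y* = 5.0256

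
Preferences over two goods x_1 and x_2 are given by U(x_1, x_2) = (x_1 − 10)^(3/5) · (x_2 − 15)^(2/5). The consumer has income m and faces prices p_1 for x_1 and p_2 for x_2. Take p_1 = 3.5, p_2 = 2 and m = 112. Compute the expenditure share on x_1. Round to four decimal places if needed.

share on x_1 = 0.5643

Substituting into the budget: x_1* = 10 + 0.6·(m − 10·p_1 − 15·p_2)/p_1, and x_2* = 15 + 0.4·(…)/p_2.
Discretionary income = 112 − 10·3.5 − 15·2 = 47; x_1* = 10 + 0.6·47/3.5 = 18.0571; x_2* = 15 + 0.4·47/2 = 24.4.
Expenditure on x_1: 3.5·18.0571 = 63.2; share = 0.5643.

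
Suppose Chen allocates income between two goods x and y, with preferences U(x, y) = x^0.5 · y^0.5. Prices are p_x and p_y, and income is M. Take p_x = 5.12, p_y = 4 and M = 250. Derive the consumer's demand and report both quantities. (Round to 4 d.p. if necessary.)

Demand: x*(p_x,p_y,M) = 0.5·M/p_x and y* = 0.5·M/p_y.
At p_x=5.12, p_y=4, M=250: x* = 0.5·250/5.12 = 24.4141, y* = 31.25.

x* = 24.4141, y* = 31.25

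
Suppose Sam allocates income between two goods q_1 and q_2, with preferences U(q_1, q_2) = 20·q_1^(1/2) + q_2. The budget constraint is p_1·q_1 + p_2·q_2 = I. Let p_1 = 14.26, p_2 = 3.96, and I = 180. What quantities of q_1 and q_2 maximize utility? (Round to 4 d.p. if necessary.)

Utility is quasi-linear in q_2; the FOC for q_1 is 10/√q_1 = p_1/p_2.
Thus q_1* = (10·p_2/p_1)² — independent of I — with the rest of income spent on q_2.
Plugging in: q_1* = (10·3.96/14.26)² = 7.7117, q_2* = 17.6846.

q_1* = 7.7117, q_2* = 17.6846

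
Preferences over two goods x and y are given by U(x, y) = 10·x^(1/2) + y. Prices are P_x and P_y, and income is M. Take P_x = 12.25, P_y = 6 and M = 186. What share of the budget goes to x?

share on x = 0.395

MU_x = 5/√x, MU_y = 1. Tangency: 5/√x = P_x/P_y.
Thus x* = (5·P_y/P_x)² — independent of M — with the rest of income spent on y.
Plugging in: x* = (5·6/12.25)² = 5.9975, y* = 18.7551.
Expenditure on x: 12.25·5.9975 = 73.4694; share = 0.395.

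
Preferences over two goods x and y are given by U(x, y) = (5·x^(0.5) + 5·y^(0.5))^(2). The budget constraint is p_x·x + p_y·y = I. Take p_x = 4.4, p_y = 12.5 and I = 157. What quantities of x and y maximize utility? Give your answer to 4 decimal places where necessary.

x* = 26.3919, y* = 3.2701

With the ratio pinned down, the budget gives x* = I/(p_x + p_y·(y/x)) and y* = (y/x)·x*.
Numerically y/x = 0.123904, so x* = 157/(4.4 + 12.5·0.123904) = 26.3919 and y* = 0.123904·26.3919 = 3.2701.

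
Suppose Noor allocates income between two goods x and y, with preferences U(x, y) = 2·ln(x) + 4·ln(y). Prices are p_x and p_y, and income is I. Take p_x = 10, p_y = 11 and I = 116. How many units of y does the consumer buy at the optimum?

y* = 7.0303

MU_x/MU_y = (2·y)/(4·x); tangency sets this equal to p_x/p_y.
Rearranging, p_y·y = 2·p_x·x. Substituting into the budget gives p_x·x·(1 + 2) = I.
Demand: x*(p_x,p_y,I) = 1/3·I/p_x and y* = 2/3·I/p_y.
At p_x=10, p_y=11, I=116: y* = 2/3·116/11 = 7.0303.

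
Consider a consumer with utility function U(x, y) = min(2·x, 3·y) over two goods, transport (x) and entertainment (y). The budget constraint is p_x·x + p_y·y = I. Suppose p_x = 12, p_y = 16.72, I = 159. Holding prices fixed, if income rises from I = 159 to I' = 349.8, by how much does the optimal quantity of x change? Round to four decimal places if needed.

Δx* = 8.2431

Demand: x*(p_x,p_y,I) = 3·I/(3·p_x + 2·p_y), y* = 2·I/(3·p_x + 2·p_y).
Here 3·12 + 2·16.72 = 69.44, giving x* = 6.8692.
At I' = 349.8: x* = 15.1123. Change: 15.1123 − 6.8692 = 8.2431.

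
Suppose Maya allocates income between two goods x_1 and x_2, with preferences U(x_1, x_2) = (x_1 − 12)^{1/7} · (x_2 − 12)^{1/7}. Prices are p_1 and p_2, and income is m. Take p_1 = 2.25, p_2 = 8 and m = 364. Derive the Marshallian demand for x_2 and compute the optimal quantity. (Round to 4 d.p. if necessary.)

x_2* = 27.0625

Let x_1' = x_1−12, x_2' = x_2−12. MRS = x_2'/x_1' = p_1/p_2.
After buying the subsistence bundle (12, 12), a share 0.5 of the remaining income goes to x_1: x_1* = 12 + 0.5·(m − 12p_1 − 12p_2)/p_1.
Discretionary income = 364 − 12·2.25 − 12·8 = 241; x_2* = 12 + 0.5·241/8 = 27.0625.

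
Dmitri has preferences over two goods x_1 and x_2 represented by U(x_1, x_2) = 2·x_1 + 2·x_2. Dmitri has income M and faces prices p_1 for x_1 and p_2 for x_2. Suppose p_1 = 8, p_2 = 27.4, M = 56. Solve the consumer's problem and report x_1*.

Perfect substitutes: compare marginal utility per dollar. 2/p_1 vs 2/p_2 → 0.25 vs 0.073.
x_1 gives more utility per dollar, so spend all income on x_1: x_1* = M/p_1, x_2* = 0.
Numerically: x_1* = 7, x_2* = 0.

x_1* = 7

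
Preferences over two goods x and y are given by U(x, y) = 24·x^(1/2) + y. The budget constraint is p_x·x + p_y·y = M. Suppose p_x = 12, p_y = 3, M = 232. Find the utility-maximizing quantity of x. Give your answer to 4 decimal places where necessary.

MU_x = 12/√x, MU_y = 1. Tangency: 12/√x = p_x/p_y.
Solve: √x = 12·p_y/p_x, so x*(p_x,p_y) = (12·p_y/p_x)², and y* = (M − p_x·x*)/p_y.
Plugging in: x* = (12·3/12)² = 9.

x* = 9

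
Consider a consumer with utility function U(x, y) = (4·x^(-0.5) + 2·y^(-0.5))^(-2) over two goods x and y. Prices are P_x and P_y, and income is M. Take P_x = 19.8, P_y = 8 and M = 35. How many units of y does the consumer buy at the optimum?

y* = 1.3901

From the CES first-order condition, 2·(y/x)^(1.5) = P_x/P_y.
Hence y/x = ((1/2)·P_x/P_y)^(1/(1.5)), i.e. raised to the 2/3 power.
With the ratio pinned down, the budget gives x* = M/(P_x + P_y·(y/x)) and y* = (y/x)·x*.
Numerically y/x = 1.152648, so x* = 35/(19.8 + 8·1.152648) = 1.206 and y* = 1.152648·1.206 = 1.3901.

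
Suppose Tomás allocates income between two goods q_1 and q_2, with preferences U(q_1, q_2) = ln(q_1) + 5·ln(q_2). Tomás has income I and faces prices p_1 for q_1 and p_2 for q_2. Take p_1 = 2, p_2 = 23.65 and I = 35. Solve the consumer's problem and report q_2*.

q_2* = 1.2333

MU_q_1/MU_q_2 = (q_2)/(5·q_1); tangency sets this equal to p_1/p_2.
So p_2·q_2 = 5·p_1·q_1; combined with the budget, a share 1/6 of income goes to q_1.
Demand: q_1*(p_1,p_2,I) = 1/6·I/p_1 and q_2* = 5/6·I/p_2.
At p_1=2, p_2=23.65, I=35: q_2* = 5/6·35/23.65 = 1.2333.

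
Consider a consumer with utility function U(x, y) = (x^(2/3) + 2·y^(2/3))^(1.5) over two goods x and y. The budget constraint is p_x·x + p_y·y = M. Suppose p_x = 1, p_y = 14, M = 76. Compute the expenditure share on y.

share on y = 0.0392

MU_x ∝ x^(-1/3), MU_y ∝ 2·y^(-1/3), so MRS = (1/2)·(y/x)^(1/3) = p_x/p_y.
Hence y/x = (2·p_x/p_y)^(1/(1/3)), i.e. raised to the 3 power.
With the ratio pinned down, the budget gives x* = M/(p_x + p_y·(y/x)) and y* = (y/x)·x*.
Numerically y/x = 0.002915, so x* = 76/(1 + 14·0.002915) = 73.0196 and y* = 0.002915·73.0196 = 0.2129.
Expenditure on y: 14·0.2129 = 2.9804; share = 0.0392.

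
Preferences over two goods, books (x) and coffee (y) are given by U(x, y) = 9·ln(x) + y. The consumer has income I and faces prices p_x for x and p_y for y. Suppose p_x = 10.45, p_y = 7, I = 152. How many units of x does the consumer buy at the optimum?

So x*(p_x,p_y) = 9·p_y/p_x, independent of income; and y* = (I − 9·p_y)/p_y.
At the given prices: x* = 9·7/10.45 = 6.0287.

x* = 6.0287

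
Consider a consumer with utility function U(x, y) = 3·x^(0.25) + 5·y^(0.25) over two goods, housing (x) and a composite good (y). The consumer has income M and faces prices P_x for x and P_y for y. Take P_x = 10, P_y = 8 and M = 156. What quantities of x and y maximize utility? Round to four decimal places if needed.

MRS = MU_x/MU_y = (3/5)·(y/x)^(0.75). Set equal to P_x/P_y.
Hence y/x = ((5/3)·P_x/P_y)^(1/(0.75)), i.e. raised to the 4/3 power.
With the ratio pinned down, the budget gives x* = M/(P_x + P_y·(y/x)) and y* = (y/x)·x*.
Numerically y/x = 2.660797, so x* = 156/(10 + 8·2.660797) = 4.9862 and y* = 2.660797·4.9862 = 13.2673.

x* = 4.9862, y* = 13.2673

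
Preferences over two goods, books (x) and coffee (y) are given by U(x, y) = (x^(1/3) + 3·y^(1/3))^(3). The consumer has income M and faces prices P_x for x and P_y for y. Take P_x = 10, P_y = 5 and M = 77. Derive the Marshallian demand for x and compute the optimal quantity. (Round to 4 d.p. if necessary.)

MRS = MU_x/MU_y = (1/3)·(y/x)^(2/3). Set equal to P_x/P_y.
Solve for the ratio: y/x = [3·P_x/P_y]^(1.5).
Substitute y = (y/x)·x into the budget: x* = M/(P_x + P_y·(y/x)).
Numerically y/x = 14.696938, so x* = 77/(10 + 5·14.696938) = 0.9223.

x* = 0.9223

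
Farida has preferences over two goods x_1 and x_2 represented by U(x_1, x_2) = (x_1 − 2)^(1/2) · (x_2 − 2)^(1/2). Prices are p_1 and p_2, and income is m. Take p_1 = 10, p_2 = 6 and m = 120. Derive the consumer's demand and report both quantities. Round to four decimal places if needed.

This is Cobb-Douglas in (x_1−2, x_2−2): tangency gives 0.5·p_2·(x_2−2) = 0.5·p_1·(x_1−2).
After buying the subsistence bundle (2, 2), a share 0.5 of the remaining income goes to x_1: x_1* = 2 + 0.5·(m − 2p_1 − 2p_2)/p_1.
Discretionary income = 120 − 2·10 − 2·6 = 88; x_1* = 2 + 0.5·88/10 = 6.4; x_2* = 2 + 0.5·88/6 = 9.3333.

x_1* = 6.4, x_2* = 9.3333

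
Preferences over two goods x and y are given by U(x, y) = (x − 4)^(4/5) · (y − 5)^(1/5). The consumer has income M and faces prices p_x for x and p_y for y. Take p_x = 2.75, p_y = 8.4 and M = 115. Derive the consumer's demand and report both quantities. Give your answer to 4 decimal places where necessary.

x* = 22.0364, y* = 6.4762

Discretionary income = 115 − 4·2.75 − 5·8.4 = 62; x* = 4 + 0.8·62/2.75 = 22.0364; y* = 5 + 0.2·62/8.4 = 6.4762.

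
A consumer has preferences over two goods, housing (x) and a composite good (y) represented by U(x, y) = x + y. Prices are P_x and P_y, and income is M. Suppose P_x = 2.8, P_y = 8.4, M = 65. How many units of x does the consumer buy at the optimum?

x* = 23.2143

Perfect substitutes: compare marginal utility per dollar. 1/P_x vs 1/P_y → 0.3571 vs 0.119.
x gives more utility per dollar, so spend all income on x: x* = M/P_x, y* = 0.
Numerically: x* = 23.2143, y* = 0.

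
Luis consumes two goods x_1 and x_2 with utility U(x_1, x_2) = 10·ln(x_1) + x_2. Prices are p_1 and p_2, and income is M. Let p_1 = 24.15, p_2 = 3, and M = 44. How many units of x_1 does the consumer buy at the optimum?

MU_x_1 = 10/x_1, MU_x_2 = 1. Tangency: 10/x_1 = p_1/p_2.
So x_1*(p_1,p_2) = 10·p_2/p_1, independent of income; and x_2* = (M − 10·p_2)/p_2.
At the given prices: x_1* = 10·3/24.15 = 1.2422.

x_1* = 1.2422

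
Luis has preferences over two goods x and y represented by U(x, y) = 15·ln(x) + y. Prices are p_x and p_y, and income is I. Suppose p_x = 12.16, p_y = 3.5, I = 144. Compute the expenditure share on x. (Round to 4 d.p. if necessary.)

share on x = 0.3646

Set MRS = p_x/p_y: (15/x)/1 = p_x/p_y.
So x*(p_x,p_y) = 15·p_y/p_x, independent of income; and y* = (I − 15·p_y)/p_y.
At the given prices: x* = 15·3.5/12.16 = 4.3174, and y* = 26.1429.
Expenditure on x: 12.16·4.3174 = 52.5; share = 0.3646.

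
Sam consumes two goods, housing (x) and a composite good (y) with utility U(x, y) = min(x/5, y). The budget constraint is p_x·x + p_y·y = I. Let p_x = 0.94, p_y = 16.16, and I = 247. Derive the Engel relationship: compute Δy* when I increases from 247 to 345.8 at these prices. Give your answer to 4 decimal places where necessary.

Δy* = 4.7363

Demand: x*(p_x,p_y,I) = 5·I/(5·p_x + p_y), y* = I/(5·p_x + p_y).
Here 5·0.94 + 16.16 = 20.86, giving y* = 11.8408.
At I' = 345.8: y* = 16.5772. Change: 16.5772 − 11.8408 = 4.7363.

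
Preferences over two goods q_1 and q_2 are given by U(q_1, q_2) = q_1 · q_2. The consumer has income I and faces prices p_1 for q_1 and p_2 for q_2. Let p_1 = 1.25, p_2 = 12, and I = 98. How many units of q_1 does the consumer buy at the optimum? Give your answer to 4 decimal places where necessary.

q_1* = 39.2

The MRS is q_2/q_1. Set MRS = p_1/p_2.
Rearranging, p_2·q_2 = p_1·q_1. Substituting into the budget gives p_1·q_1·(1 + 1) = I.
Demand: q_1*(p_1,p_2,I) = 0.5·I/p_1 and q_2* = 0.5·I/p_2.
At p_1=1.25, p_2=12, I=98: q_1* = 0.5·98/1.25 = 39.2.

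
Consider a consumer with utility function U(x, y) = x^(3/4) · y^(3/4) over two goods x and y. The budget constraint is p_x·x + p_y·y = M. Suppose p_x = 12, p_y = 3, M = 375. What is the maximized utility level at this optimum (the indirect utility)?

V = 174.6928

Tangency: MRS = y/x = p_x/p_y.
So 0.75·p_y·y = 0.75·p_x·x; combined with the budget, a share 0.5 of income goes to x.
Demand: x*(p_x,p_y,M) = 0.5·M/p_x and y* = 0.5·M/p_y.
At p_x=12, p_y=3, M=375: x* = 0.5·375/12 = 15.625, y* = 62.5.
Utility at the optimum: U(15.625, 62.5) = 174.6928.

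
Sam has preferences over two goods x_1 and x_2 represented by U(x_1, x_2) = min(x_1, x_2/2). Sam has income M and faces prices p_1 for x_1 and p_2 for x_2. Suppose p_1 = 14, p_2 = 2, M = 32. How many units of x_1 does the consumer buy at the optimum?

Leontief preferences: the optimum is at the kink where x_1/1 = x_2/2, i.e. x_2 = 2·x_1.
Budget: p_1·x_1 + p_2·2·x_1 = M, so (p_1 + 2·p_2)·x_1 = M.
Demand: x_1*(p_1,p_2,M) = M/(p_1 + 2·p_2), x_2* = 2·M/(p_1 + 2·p_2).
Here 14 + 2·2 = 18, giving x_1* = 1.7778.

x_1* = 1.7778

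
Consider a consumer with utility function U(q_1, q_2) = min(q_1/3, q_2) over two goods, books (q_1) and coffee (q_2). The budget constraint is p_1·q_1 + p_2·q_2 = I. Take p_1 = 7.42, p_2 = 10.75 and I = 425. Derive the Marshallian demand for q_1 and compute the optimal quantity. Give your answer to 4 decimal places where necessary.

Leontief preferences: the optimum is at the kink where q_1/3 = q_2/1, i.e. q_2 = (1/3)·q_1.
Budget: p_1·q_1 + p_2·(1/3)·q_1 = I, so (3·p_1 + p_2)·q_1 = 3·I.
Demand: q_1*(p_1,p_2,I) = 3·I/(3·p_1 + p_2), q_2* = I/(3·p_1 + p_2).
Here 3·7.42 + 10.75 = 33.01, giving q_1* = 38.6247.

q_1* = 38.6247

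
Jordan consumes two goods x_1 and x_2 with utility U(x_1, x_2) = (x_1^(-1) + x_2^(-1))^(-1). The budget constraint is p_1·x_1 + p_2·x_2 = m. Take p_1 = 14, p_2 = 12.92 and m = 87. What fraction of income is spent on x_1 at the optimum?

share on x_1 = 0.51

MRS = MU_x_1/MU_x_2 = (x_2/x_1)^(2). Set equal to p_1/p_2.
Hence x_2/x_1 = (p_1/p_2)^(1/(2)), i.e. raised to the 0.5 power.
Substitute x_2 = (x_2/x_1)·x_1 into the budget: x_1* = m/(p_1 + p_2·(x_2/x_1)).
Numerically x_2/x_1 = 1.040957, so x_1* = 87/(14 + 12.92·1.040957) = 3.1695 and x_2* = 1.040957·3.1695 = 3.2993.
Expenditure on x_1: 14·3.1695 = 44.3729; share = 0.51.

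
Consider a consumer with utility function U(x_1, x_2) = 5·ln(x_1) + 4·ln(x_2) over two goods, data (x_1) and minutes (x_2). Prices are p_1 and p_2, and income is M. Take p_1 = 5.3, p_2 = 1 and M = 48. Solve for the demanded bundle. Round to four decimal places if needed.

Tangency: MRS = (5/4)·x_2/x_1 = p_1/p_2.
So 5·p_2·x_2 = 4·p_1·x_1; combined with the budget, a share 5/9 of income goes to x_1.
Demand: x_1*(p_1,p_2,M) = 5/9·M/p_1 and x_2* = 4/9·M/p_2.
At p_1=5.3, p_2=1, M=48: x_1* = 5/9·48/5.3 = 5.0314, x_2* = 21.3333.

x_1* = 5.0314, x_2* = 21.3333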